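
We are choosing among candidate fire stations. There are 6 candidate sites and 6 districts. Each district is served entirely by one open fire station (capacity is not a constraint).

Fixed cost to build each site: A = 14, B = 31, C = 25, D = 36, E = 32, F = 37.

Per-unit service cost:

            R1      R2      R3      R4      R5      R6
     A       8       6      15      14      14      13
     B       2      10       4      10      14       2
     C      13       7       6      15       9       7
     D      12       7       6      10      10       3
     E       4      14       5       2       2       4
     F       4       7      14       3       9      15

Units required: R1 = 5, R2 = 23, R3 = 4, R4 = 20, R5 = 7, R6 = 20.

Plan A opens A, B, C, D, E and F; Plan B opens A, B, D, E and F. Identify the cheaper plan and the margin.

Plan B is cheaper by 25.

Plan A: {A, B, C, D, E, F}: R1→B 2·5=10, R2→A 6·23=138, R3→B 4·4=16, R4→E 2·20=40, R5→E 2·7=14, R6→B 2·20=40. Service 258; fixed 175; total 433.
Plan B: {A, B, D, E, F}: R1→B 2·5=10, R2→A 6·23=138, R3→B 4·4=16, R4→E 2·20=40, R5→E 2·7=14, R6→B 2·20=40. Service 258; fixed 150; total 408.
Difference: |433 − 408| = 25.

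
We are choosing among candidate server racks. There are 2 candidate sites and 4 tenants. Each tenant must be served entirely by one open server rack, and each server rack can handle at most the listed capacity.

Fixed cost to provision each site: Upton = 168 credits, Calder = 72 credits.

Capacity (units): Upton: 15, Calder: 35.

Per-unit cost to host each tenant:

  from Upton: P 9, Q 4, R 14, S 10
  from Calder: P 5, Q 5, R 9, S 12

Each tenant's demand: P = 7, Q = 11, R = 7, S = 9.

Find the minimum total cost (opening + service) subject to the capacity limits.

Minimum total cost: 333

Open {Calder}: P→Calder 5·7=35, Q→Calder 5·11=55, R→Calder 9·7=63, S→Calder 12·9=108.
Loads: Calder carries 34/35. Service 261; fixed 72; total 333.
Next best feasible plan costs 483.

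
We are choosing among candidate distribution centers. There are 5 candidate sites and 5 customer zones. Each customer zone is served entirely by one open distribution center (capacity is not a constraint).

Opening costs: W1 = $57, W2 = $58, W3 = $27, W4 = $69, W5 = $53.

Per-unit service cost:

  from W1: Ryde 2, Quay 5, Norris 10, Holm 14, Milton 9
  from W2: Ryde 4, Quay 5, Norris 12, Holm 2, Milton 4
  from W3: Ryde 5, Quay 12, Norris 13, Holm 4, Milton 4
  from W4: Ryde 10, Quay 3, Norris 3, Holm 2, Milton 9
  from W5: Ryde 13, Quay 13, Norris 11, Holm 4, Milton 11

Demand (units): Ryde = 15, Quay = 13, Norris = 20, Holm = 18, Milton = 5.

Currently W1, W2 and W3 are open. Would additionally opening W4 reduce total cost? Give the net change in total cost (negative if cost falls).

Current service cost with {W1, W2, W3}: 351.
Adding W4: each customer zone re-picks its cheapest; new service cost 185, saving 166.
Extra fixed cost: 69. Net change = 69 − 166 = -97.
(Totals: 493 → 396.)

Yes — net change −97 (cost falls by 97).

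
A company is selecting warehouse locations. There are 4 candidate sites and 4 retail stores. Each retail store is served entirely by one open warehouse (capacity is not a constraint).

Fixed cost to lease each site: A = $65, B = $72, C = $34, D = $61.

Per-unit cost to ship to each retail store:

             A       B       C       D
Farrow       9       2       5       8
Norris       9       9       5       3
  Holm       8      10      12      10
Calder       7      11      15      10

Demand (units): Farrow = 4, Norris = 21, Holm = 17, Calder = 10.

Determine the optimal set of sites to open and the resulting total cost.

For any fixed open set, each retail store goes to its cheapest open site; total = fixed + service.
{D}: Farrow→D 8·4=32, Norris→D 3·21=63, Holm→D 10·17=170, Calder→D 10·10=100. Service 365; fixed 61; total 426.
{A, D}: Farrow→D 8·4=32, Norris→D 3·21=63, Holm→A 8·17=136, Calder→A 7·10=70. Service 301; fixed 126; total 427.
{A, C}: service 331 + fixed 99 = 430
{A, B, C, D}: service 277 + fixed 232 = 509
No other subset beats 426.

Open D only; minimum total cost 426.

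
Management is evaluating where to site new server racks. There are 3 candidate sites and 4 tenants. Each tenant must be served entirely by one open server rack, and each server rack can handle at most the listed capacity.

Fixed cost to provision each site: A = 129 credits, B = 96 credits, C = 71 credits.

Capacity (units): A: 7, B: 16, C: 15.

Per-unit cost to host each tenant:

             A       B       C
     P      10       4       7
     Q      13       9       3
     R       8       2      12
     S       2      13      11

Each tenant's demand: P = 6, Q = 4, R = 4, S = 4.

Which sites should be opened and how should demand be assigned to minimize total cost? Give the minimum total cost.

Open {B, C}: P→B 4·6=24, Q→C 3·4=12, R→B 2·4=8, S→C 11·4=44.
Loads: B carries 10/16, C carries 8/15. Service 88; fixed 167; total 255.
Next best feasible plan costs 263.

Minimum total cost: 255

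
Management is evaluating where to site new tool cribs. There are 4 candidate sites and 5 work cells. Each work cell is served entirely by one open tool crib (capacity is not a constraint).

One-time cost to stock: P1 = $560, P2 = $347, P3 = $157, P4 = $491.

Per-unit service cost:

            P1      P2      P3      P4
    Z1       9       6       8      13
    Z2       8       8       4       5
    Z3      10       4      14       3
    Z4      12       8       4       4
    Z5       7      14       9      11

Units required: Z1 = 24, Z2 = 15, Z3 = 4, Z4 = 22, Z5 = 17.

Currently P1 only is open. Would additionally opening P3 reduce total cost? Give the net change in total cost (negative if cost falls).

Current service cost with {P1}: 759.
Adding P3: each work cell re-picks its cheapest; new service cost 499, saving 260.
Extra fixed cost: 157. Net change = 157 − 260 = -103.
(Totals: 1319 → 1216.)

Yes — net change −103 (cost falls by 103).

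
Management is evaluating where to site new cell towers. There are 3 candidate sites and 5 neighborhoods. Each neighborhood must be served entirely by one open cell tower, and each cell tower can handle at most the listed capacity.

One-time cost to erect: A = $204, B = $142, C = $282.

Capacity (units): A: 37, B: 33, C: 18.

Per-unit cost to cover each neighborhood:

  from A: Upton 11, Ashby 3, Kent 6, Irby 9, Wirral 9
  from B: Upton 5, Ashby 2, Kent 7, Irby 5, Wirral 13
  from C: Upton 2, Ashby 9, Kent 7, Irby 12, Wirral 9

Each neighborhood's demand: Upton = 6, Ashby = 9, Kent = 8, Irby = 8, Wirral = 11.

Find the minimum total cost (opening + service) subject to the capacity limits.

Minimum total cost: 581

Open {A, B}: Upton→B 5·6=30, Ashby→B 2·9=18, Kent→A 6·8=48, Irby→B 5·8=40, Wirral→A 9·11=99.
Loads: A carries 19/37, B carries 23/33. Service 235; fixed 346; total 581.
Next best feasible plan costs 589.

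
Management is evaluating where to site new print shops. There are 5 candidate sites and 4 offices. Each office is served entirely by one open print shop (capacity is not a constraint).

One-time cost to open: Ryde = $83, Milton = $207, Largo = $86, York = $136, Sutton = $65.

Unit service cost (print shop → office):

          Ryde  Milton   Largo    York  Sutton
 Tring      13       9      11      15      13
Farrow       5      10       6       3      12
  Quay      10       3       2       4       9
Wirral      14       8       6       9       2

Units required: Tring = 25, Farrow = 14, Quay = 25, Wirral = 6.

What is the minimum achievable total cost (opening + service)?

For any fixed open set, each office goes to its cheapest open site; total = fixed + service.
{Largo}: Tring→Largo 11·25=275, Farrow→Largo 6·14=84, Quay→Largo 2·25=50, Wirral→Largo 6·6=36. Service 445; fixed 86; total 531.
{Largo, Sutton}: Tring→Largo 11·25=275, Farrow→Largo 6·14=84, Quay→Largo 2·25=50, Wirral→Sutton 2·6=12. Service 421; fixed 151; total 572.
{Ryde, Largo}: service 431 + fixed 169 = 600
{Ryde, Milton, Largo, York, Sutton}: Tring→Milton 9·25=225, Farrow→York 3·14=42, Quay→Largo 2·25=50, Wirral→Sutton 2·6=12. Service 329; fixed 577; total 906.
No other subset beats 531.

Minimum total cost: 531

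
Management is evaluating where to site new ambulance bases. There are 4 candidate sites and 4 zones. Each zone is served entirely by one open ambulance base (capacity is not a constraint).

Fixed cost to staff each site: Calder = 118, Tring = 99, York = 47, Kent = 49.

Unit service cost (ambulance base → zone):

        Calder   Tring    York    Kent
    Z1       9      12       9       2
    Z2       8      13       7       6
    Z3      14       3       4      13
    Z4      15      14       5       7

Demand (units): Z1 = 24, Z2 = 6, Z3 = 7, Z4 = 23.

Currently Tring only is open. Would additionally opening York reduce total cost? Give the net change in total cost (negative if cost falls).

Yes — net change −268 (cost falls by 268).

Current service cost with {Tring}: 709.
Adding York: each zone re-picks its cheapest; new service cost 394, saving 315.
Extra fixed cost: 47. Net change = 47 − 315 = -268.
(Totals: 808 → 540.)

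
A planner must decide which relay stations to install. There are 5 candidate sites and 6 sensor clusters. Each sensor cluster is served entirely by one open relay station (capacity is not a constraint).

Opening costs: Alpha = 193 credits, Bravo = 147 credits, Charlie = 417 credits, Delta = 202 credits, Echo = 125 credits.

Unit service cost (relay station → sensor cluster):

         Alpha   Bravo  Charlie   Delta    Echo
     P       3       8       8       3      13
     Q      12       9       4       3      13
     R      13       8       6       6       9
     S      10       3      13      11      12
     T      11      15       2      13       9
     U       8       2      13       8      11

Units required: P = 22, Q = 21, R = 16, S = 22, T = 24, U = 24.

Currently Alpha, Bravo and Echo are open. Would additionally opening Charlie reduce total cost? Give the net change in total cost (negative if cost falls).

No — net change +112 (cost rises by 112).

Current service cost with {Alpha, Bravo, Echo}: 713.
Adding Charlie: each sensor cluster re-picks its cheapest; new service cost 408, saving 305.
Extra fixed cost: 417. Net change = 417 − 305 = 112.
(Totals: 1178 → 1290.)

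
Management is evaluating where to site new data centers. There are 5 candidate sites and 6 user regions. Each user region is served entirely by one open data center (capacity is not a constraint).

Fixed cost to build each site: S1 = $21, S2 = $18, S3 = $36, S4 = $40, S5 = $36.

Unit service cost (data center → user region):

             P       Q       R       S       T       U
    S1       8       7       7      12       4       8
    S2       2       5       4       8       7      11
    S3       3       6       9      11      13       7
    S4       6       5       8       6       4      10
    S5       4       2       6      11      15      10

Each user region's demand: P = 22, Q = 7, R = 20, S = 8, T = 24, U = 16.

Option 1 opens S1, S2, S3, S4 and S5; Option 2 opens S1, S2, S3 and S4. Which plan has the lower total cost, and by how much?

Option 2 is cheaper by 15.

Option 1: {S1, S2, S3, S4, S5}: P→S2 2·22=44, Q→S5 2·7=14, R→S2 4·20=80, S→S4 6·8=48, T→S1 4·24=96, U→S3 7·16=112. Service 394; fixed 151; total 545.
Option 2: {S1, S2, S3, S4}: P→S2 2·22=44, Q→S2 5·7=35, R→S2 4·20=80, S→S4 6·8=48, T→S1 4·24=96, U→S3 7·16=112. Service 415; fixed 115; total 530.
Difference: |545 − 530| = 15.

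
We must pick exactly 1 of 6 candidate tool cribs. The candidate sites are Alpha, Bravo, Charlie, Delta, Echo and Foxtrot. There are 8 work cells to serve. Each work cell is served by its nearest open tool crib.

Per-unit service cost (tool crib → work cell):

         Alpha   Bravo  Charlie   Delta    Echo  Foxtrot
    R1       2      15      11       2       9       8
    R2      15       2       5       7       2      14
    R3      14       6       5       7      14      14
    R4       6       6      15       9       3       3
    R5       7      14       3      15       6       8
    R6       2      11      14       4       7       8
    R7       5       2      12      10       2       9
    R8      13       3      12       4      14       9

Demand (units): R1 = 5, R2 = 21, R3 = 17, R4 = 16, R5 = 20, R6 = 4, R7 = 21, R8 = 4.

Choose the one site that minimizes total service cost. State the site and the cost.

With exactly 1 open, each work cell uses its cheapest among the chosen.
{Echo}: R1→Echo 9·5=45, R2→Echo 2·21=42, R3→Echo 14·17=238, R4→Echo 3·16=48, R5→Echo 6·20=120, R6→Echo 7·4=28, R7→Echo 2·21=42, R8→Echo 14·4=56. Service cost 619.
{Bravo}: service cost 693
{Charlie}: service cost 901
Among all 6 size-1 choices, {Echo} is lowest.

Choose Echo only; total service cost 619.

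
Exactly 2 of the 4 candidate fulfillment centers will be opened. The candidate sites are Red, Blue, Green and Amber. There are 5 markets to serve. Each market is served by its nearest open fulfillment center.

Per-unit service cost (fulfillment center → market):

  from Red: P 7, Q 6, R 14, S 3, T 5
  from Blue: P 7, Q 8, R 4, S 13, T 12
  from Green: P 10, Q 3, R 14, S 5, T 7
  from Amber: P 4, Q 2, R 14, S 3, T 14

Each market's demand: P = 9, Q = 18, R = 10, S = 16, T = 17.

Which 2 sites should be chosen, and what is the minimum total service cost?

Choose Red and Blue; total service cost 344.

With exactly 2 open, each market uses its cheapest among the chosen.
{Red, Blue}: P→Red 7·9=63, Q→Red 6·18=108, R→Blue 4·10=40, S→Red 3·16=48, T→Red 5·17=85. Service cost 344.
{Red, Amber}: service cost 345
{Blue, Green}: service cost 356
Among all 6 size-2 choices, {Red, Blue} is lowest.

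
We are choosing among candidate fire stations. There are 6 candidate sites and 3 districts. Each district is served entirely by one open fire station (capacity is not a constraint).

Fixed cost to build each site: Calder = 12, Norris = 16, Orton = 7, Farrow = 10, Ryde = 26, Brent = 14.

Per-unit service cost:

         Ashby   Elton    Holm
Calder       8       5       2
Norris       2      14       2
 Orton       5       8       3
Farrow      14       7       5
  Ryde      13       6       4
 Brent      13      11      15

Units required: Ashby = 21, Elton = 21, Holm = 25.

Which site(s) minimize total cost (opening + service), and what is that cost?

For any fixed open set, each district goes to its cheapest open site; total = fixed + service.
{Calder, Norris}: Ashby→Norris 2·21=42, Elton→Calder 5·21=105, Holm→Calder 2·25=50. Service 197; fixed 28; total 225.
{Calder, Norris, Orton}: Ashby→Norris 2·21=42, Elton→Calder 5·21=105, Holm→Calder 2·25=50. Service 197; fixed 35; total 232.
{Calder, Norris, Farrow}: Ashby→Norris 2·21=42, Elton→Calder 5·21=105, Holm→Calder 2·25=50. Service 197; fixed 38; total 235.
{Calder, Norris, Orton, Farrow, Ryde, Brent}: Ashby→Norris 2·21=42, Elton→Calder 5·21=105, Holm→Calder 2·25=50. Service 197; fixed 85; total 282.
No other subset beats 225.

Open Calder and Norris; minimum total cost 225.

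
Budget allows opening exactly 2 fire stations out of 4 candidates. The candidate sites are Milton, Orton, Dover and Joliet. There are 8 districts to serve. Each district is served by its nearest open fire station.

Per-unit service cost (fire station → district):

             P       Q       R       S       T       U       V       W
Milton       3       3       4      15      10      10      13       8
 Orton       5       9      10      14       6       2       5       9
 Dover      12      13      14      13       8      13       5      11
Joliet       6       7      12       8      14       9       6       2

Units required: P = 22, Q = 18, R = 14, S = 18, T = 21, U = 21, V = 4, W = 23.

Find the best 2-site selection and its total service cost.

With exactly 2 open, each district uses its cheapest among the chosen.
{Orton, Joliet}: P→Orton 5·22=110, Q→Joliet 7·18=126, R→Orton 10·14=140, S→Joliet 8·18=144, T→Orton 6·21=126, U→Orton 2·21=42, V→Orton 5·4=20, W→Joliet 2·23=46. Service cost 754.
{Milton, Joliet}: service cost 789
{Milton, Orton}: service cost 800
Among all 6 size-2 choices, {Orton, Joliet} is lowest.

Choose Orton and Joliet; total service cost 754.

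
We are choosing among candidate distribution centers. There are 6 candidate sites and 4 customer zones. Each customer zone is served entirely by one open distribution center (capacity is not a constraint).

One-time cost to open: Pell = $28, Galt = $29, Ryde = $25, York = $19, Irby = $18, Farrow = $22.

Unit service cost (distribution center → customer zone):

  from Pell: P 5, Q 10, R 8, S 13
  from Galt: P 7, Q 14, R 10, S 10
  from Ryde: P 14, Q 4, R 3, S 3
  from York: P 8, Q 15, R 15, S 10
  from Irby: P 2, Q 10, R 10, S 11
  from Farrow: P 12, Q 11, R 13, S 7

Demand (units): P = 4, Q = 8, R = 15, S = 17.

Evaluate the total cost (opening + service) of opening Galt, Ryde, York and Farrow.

Each customer zone is assigned to its cheapest site among the open ones.
{Galt, Ryde, York, Farrow}: P→Galt 7·4=28, Q→Ryde 4·8=32, R→Ryde 3·15=45, S→Ryde 3·17=51. Service 156; fixed 95; total 251.

Total cost: 251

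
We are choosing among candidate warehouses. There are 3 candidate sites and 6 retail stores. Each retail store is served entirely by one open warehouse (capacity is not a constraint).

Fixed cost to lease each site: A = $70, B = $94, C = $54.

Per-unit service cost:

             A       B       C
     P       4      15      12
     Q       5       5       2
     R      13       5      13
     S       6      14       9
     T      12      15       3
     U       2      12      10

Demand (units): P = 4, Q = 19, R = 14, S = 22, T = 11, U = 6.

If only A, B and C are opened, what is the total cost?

Total cost: 519

Each retail store is assigned to its cheapest site among the open ones.
{A, B, C}: P→A 4·4=16, Q→C 2·19=38, R→B 5·14=70, S→A 6·22=132, T→C 3·11=33, U→A 2·6=12. Service 301; fixed 218; total 519.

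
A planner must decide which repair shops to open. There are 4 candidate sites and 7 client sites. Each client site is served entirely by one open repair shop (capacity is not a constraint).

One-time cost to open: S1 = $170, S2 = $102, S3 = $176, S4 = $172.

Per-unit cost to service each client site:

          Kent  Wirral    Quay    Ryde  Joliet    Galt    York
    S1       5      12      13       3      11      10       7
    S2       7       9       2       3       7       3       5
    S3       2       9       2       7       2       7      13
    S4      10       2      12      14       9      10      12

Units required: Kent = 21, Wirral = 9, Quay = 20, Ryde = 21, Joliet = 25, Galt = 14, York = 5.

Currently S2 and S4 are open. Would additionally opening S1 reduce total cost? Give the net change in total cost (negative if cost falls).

No — net change +128 (cost rises by 128).

Current service cost with {S2, S4}: 510.
Adding S1: each client site re-picks its cheapest; new service cost 468, saving 42.
Extra fixed cost: 170. Net change = 170 − 42 = 128.
(Totals: 784 → 912.)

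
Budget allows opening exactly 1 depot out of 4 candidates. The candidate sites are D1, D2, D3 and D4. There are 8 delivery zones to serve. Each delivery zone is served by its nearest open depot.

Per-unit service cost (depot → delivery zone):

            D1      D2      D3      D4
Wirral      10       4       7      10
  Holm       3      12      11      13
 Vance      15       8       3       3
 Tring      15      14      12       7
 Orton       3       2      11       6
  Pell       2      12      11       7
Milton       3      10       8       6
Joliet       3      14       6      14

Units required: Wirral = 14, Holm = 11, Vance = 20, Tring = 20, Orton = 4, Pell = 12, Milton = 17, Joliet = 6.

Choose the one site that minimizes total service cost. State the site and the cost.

Choose D4 only; total service cost 777.

With exactly 1 open, each delivery zone uses its cheapest among the chosen.
{D4}: Wirral→D4 10·14=140, Holm→D4 13·11=143, Vance→D4 3·20=60, Tring→D4 7·20=140, Orton→D4 6·4=24, Pell→D4 7·12=84, Milton→D4 6·17=102, Joliet→D4 14·6=84. Service cost 777.
{D3}: service cost 867
{D1}: service cost 878
Among all 4 size-1 choices, {D4} is lowest.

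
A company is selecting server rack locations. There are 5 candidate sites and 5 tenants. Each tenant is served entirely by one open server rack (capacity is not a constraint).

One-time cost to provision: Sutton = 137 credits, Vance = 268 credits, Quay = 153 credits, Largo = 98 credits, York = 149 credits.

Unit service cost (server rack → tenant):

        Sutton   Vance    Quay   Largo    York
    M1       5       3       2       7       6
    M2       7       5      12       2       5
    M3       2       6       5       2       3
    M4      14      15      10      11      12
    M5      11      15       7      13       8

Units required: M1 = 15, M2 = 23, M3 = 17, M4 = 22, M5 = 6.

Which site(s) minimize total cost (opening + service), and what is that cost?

For any fixed open set, each tenant goes to its cheapest open site; total = fixed + service.
{Largo}: M1→Largo 7·15=105, M2→Largo 2·23=46, M3→Largo 2·17=34, M4→Largo 11·22=242, M5→Largo 13·6=78. Service 505; fixed 98; total 603.
{Quay, Largo}: service 372 + fixed 251 = 623
{Sutton, Largo}: service 463 + fixed 235 = 698
{Sutton, Vance, Quay, Largo, York}: service 372 + fixed 805 = 1177
No other subset beats 603.

Open Largo only; minimum total cost 603.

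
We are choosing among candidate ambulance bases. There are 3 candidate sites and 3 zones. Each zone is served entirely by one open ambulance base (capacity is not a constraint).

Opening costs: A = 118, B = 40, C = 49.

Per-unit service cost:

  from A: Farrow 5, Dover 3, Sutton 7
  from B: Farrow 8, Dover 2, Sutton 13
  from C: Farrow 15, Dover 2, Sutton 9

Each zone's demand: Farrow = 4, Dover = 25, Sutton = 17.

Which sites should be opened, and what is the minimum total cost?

Open C only; minimum total cost 312.

For any fixed open set, each zone goes to its cheapest open site; total = fixed + service.
{C}: Farrow→C 15·4=60, Dover→C 2·25=50, Sutton→C 9·17=153. Service 263; fixed 49; total 312.
{B, C}: service 235 + fixed 89 = 324
{A}: Farrow→A 5·4=20, Dover→A 3·25=75, Sutton→A 7·17=119. Service 214; fixed 118; total 332.
{A, B, C}: service 189 + fixed 207 = 396
(All 7 nonempty subsets were checked; C only is lowest.)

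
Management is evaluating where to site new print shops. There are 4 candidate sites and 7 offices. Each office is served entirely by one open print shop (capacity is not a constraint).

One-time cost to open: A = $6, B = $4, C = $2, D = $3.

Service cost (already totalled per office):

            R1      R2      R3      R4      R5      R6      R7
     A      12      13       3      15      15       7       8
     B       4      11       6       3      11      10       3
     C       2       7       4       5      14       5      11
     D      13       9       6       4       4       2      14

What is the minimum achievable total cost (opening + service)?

For any fixed open set, each office goes to its cheapest open site; total = fixed + service.
{B, C, D}: R1→C 2, R2→C 7, R3→C 4, R4→B 3, R5→D 4, R6→D 2, R7→B 3. Service 25; fixed 9; total 34.
{B, D}: service 31 + fixed 7 = 38
{A, B, C, D}: service 24 + fixed 15 = 39
{C}: R1→C 2, R2→C 7, R3→C 4, R4→C 5, R5→C 14, R6→C 5, R7→C 11. Service 48; fixed 2; total 50.
(All 15 nonempty subsets were checked; B, C and D is lowest.)

Minimum total cost: 34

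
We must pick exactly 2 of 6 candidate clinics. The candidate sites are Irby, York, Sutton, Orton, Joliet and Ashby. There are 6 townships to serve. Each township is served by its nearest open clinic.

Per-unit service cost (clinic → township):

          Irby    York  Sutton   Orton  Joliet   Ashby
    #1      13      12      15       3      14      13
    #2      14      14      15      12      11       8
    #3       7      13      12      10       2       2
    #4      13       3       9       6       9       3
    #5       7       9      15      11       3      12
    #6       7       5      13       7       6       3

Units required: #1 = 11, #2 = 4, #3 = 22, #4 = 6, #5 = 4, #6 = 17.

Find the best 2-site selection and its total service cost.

With exactly 2 open, each township uses its cheapest among the chosen.
{Orton, Ashby}: #1→Orton 3·11=33, #2→Ashby 8·4=32, #3→Ashby 2·22=44, #4→Ashby 3·6=18, #5→Orton 11·4=44, #6→Ashby 3·17=51. Service cost 222.
{Orton, Joliet}: service cost 271
{Joliet, Ashby}: service cost 300
Among all 15 size-2 choices, {Orton, Ashby} is lowest.

Choose Orton and Ashby; total service cost 222.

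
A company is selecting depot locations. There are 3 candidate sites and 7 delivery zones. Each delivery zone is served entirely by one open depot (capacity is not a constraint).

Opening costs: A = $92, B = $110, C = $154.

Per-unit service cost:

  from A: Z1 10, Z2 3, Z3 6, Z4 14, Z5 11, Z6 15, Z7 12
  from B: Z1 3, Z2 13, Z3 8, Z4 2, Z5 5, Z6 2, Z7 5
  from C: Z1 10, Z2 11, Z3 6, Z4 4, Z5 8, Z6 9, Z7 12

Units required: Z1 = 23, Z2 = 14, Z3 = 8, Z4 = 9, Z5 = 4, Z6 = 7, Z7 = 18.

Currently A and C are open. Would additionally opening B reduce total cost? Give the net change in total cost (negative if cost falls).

Current service cost with {A, C}: 667.
Adding B: each delivery zone re-picks its cheapest; new service cost 301, saving 366.
Extra fixed cost: 110. Net change = 110 − 366 = -256.
(Totals: 913 → 657.)

Yes — net change −256 (cost falls by 256).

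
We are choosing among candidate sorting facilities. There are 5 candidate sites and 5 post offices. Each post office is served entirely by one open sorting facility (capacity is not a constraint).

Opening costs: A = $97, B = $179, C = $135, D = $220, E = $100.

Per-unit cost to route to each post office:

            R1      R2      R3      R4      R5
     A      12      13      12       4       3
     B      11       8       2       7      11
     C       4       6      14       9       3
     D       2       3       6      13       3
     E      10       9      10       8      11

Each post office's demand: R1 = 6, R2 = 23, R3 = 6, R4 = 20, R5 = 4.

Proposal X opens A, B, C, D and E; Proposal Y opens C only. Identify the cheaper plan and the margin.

Proposal X: {A, B, C, D, E}: R1→D 2·6=12, R2→D 3·23=69, R3→B 2·6=12, R4→A 4·20=80, R5→A 3·4=12. Service 185; fixed 731; total 916.
Proposal Y: {C}: R1→C 4·6=24, R2→C 6·23=138, R3→C 14·6=84, R4→C 9·20=180, R5→C 3·4=12. Service 438; fixed 135; total 573.
Difference: |916 − 573| = 343.

Proposal Y is cheaper by 343.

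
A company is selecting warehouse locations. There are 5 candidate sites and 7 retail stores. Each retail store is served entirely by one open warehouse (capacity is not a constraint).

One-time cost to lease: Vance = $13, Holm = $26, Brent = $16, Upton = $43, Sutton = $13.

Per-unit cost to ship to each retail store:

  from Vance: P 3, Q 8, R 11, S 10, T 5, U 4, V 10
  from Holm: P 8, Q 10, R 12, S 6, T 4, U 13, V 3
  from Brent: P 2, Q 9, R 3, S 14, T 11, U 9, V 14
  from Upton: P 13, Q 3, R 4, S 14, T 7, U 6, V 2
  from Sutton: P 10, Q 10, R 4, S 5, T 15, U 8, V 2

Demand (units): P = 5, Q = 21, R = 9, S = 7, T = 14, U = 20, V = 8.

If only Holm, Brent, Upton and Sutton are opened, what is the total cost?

Each retail store is assigned to its cheapest site among the open ones.
{Holm, Brent, Upton, Sutton}: P→Brent 2·5=10, Q→Upton 3·21=63, R→Brent 3·9=27, S→Sutton 5·7=35, T→Holm 4·14=56, U→Upton 6·20=120, V→Upton 2·8=16. Service 327; fixed 98; total 425.

Total cost: 425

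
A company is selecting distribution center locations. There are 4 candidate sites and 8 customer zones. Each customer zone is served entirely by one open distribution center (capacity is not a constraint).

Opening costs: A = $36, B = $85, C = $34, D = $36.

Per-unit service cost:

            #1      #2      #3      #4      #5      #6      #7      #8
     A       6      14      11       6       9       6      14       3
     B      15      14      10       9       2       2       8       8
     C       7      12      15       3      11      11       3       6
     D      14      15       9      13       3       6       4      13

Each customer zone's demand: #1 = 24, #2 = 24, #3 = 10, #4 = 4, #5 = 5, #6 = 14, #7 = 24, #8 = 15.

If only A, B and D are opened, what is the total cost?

Each customer zone is assigned to its cheapest site among the open ones.
{A, B, D}: #1→A 6·24=144, #2→A 14·24=336, #3→D 9·10=90, #4→A 6·4=24, #5→B 2·5=10, #6→B 2·14=28, #7→D 4·24=96, #8→A 3·15=45. Service 773; fixed 157; total 930.

Total cost: 930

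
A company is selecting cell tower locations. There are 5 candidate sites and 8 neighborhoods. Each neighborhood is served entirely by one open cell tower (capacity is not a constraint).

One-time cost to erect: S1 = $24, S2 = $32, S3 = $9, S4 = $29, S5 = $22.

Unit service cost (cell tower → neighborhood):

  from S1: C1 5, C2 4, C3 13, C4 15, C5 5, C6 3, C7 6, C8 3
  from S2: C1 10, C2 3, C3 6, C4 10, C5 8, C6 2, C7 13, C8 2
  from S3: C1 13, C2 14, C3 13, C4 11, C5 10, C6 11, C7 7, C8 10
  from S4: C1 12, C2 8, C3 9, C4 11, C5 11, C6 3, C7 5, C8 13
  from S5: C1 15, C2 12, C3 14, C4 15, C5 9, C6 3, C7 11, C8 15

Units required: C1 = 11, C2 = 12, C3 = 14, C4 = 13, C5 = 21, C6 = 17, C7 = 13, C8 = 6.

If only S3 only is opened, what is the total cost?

Total cost: 1193

Each neighborhood is assigned to its cheapest site among the open ones.
{S3}: C1→S3 13·11=143, C2→S3 14·12=168, C3→S3 13·14=182, C4→S3 11·13=143, C5→S3 10·21=210, C6→S3 11·17=187, C7→S3 7·13=91, C8→S3 10·6=60. Service 1184; fixed 9; total 1193.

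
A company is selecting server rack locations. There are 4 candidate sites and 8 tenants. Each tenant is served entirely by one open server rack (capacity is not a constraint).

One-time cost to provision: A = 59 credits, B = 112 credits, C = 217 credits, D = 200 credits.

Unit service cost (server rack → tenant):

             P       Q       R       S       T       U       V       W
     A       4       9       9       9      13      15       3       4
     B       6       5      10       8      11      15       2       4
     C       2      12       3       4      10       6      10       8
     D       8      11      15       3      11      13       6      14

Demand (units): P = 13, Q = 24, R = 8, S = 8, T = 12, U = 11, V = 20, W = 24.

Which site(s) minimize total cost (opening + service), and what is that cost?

For any fixed open set, each tenant goes to its cheapest open site; total = fixed + service.
{B, C}: P→C 2·13=26, Q→B 5·24=120, R→C 3·8=24, S→C 4·8=32, T→C 10·12=120, U→C 6·11=66, V→B 2·20=40, W→B 4·24=96. Service 524; fixed 329; total 853.
{B}: service 775 + fixed 112 = 887
{A, B}: P→A 4·13=52, Q→B 5·24=120, R→A 9·8=72, S→B 8·8=64, T→B 11·12=132, U→A 15·11=165, V→B 2·20=40, W→A 4·24=96. Service 741; fixed 171; total 912.
{A, B, C, D}: service 516 + fixed 588 = 1104
No other subset beats 853.

Open B and C; minimum total cost 853.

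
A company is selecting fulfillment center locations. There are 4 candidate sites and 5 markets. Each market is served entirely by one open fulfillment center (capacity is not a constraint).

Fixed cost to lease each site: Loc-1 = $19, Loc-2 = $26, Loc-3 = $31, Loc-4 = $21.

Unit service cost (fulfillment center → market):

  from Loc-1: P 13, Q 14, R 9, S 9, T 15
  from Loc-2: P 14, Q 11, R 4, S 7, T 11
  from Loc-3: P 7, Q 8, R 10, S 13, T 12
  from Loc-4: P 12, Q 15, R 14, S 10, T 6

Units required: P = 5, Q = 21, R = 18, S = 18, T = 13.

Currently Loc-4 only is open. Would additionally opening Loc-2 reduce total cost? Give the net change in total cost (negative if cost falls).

Yes — net change −292 (cost falls by 292).

Current service cost with {Loc-4}: 885.
Adding Loc-2: each market re-picks its cheapest; new service cost 567, saving 318.
Extra fixed cost: 26. Net change = 26 − 318 = -292.
(Totals: 906 → 614.)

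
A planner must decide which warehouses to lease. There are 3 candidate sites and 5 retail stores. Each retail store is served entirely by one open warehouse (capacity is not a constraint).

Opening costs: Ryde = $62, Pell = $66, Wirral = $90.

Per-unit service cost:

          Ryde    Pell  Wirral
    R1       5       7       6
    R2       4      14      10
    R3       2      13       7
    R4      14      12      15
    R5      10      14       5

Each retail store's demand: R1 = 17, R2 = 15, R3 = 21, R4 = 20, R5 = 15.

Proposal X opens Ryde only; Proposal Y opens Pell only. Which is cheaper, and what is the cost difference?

Proposal X is cheaper by 439.

Proposal X: {Ryde}: R1→Ryde 5·17=85, R2→Ryde 4·15=60, R3→Ryde 2·21=42, R4→Ryde 14·20=280, R5→Ryde 10·15=150. Service 617; fixed 62; total 679.
Proposal Y: {Pell}: R1→Pell 7·17=119, R2→Pell 14·15=210, R3→Pell 13·21=273, R4→Pell 12·20=240, R5→Pell 14·15=210. Service 1052; fixed 66; total 1118.
Difference: |679 − 1118| = 439.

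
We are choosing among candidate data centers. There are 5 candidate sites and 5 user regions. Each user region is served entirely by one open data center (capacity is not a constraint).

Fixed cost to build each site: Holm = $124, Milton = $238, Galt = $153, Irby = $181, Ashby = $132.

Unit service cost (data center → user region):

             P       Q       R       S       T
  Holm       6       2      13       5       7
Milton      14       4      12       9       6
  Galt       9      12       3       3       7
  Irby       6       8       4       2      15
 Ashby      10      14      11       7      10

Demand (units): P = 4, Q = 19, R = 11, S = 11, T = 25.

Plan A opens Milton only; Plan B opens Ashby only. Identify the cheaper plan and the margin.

Plan A: {Milton}: P→Milton 14·4=56, Q→Milton 4·19=76, R→Milton 12·11=132, S→Milton 9·11=99, T→Milton 6·25=150. Service 513; fixed 238; total 751.
Plan B: {Ashby}: P→Ashby 10·4=40, Q→Ashby 14·19=266, R→Ashby 11·11=121, S→Ashby 7·11=77, T→Ashby 10·25=250. Service 754; fixed 132; total 886.
Difference: |751 − 886| = 135.

Plan A is cheaper by 135.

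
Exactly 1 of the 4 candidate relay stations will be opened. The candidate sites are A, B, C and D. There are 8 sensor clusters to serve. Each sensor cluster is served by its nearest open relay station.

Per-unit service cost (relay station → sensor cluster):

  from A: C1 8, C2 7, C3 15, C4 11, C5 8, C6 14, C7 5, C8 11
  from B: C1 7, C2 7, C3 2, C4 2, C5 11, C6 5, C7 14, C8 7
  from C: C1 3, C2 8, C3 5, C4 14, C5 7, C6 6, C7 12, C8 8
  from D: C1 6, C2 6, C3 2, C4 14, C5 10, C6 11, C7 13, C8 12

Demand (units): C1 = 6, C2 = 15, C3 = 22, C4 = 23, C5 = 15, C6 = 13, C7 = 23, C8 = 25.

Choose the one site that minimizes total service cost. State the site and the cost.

With exactly 1 open, each sensor cluster uses its cheapest among the chosen.
{B}: C1→B 7·6=42, C2→B 7·15=105, C3→B 2·22=44, C4→B 2·23=46, C5→B 11·15=165, C6→B 5·13=65, C7→B 14·23=322, C8→B 7·25=175. Service cost 964.
{C}: service cost 1229
{D}: service cost 1384
Among all 4 size-1 choices, {B} is lowest.

Choose B only; total service cost 964.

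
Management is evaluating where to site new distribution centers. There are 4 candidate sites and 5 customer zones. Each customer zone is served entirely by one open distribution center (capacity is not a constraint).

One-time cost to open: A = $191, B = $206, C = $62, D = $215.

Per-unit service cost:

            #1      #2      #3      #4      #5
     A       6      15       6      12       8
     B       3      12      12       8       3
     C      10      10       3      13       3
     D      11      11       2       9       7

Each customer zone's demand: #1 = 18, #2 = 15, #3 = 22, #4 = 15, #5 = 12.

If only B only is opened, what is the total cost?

Total cost: 860

Each customer zone is assigned to its cheapest site among the open ones.
{B}: #1→B 3·18=54, #2→B 12·15=180, #3→B 12·22=264, #4→B 8·15=120, #5→B 3·12=36. Service 654; fixed 206; total 860.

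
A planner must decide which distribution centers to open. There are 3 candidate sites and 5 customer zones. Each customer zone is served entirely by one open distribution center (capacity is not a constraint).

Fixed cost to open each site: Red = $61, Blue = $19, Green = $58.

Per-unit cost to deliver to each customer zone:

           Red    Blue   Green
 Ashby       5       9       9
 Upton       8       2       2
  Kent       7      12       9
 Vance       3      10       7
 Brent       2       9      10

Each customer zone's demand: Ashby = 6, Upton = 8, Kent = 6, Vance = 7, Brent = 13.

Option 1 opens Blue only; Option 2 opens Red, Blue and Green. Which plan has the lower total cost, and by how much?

Option 2 is cheaper by 75.

Option 1: {Blue}: Ashby→Blue 9·6=54, Upton→Blue 2·8=16, Kent→Blue 12·6=72, Vance→Blue 10·7=70, Brent→Blue 9·13=117. Service 329; fixed 19; total 348.
Option 2: {Red, Blue, Green}: Ashby→Red 5·6=30, Upton→Blue 2·8=16, Kent→Red 7·6=42, Vance→Red 3·7=21, Brent→Red 2·13=26. Service 135; fixed 138; total 273.
Difference: |348 − 273| = 75.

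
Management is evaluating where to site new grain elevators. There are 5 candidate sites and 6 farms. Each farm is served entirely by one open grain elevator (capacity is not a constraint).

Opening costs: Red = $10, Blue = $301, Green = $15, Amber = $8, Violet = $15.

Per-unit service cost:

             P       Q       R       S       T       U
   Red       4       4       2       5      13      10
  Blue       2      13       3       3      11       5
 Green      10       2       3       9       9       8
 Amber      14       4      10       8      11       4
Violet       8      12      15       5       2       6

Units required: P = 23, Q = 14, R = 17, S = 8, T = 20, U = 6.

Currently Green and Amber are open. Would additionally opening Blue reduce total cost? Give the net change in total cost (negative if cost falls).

Current service cost with {Green, Amber}: 577.
Adding Blue: each farm re-picks its cheapest; new service cost 353, saving 224.
Extra fixed cost: 301. Net change = 301 − 224 = 77.
(Totals: 600 → 677.)

No — net change +77 (cost rises by 77).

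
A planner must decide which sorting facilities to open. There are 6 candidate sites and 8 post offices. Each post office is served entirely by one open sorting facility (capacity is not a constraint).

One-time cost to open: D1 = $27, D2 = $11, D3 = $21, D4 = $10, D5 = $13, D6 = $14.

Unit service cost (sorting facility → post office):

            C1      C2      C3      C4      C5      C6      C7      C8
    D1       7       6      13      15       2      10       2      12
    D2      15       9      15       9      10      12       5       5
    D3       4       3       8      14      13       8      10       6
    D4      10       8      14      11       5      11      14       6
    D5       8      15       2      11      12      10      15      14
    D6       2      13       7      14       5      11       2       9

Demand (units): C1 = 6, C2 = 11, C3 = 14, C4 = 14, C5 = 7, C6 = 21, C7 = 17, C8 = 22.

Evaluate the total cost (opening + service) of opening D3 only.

Each post office is assigned to its cheapest site among the open ones.
{D3}: C1→D3 4·6=24, C2→D3 3·11=33, C3→D3 8·14=112, C4→D3 14·14=196, C5→D3 13·7=91, C6→D3 8·21=168, C7→D3 10·17=170, C8→D3 6·22=132. Service 926; fixed 21; total 947.

Total cost: 947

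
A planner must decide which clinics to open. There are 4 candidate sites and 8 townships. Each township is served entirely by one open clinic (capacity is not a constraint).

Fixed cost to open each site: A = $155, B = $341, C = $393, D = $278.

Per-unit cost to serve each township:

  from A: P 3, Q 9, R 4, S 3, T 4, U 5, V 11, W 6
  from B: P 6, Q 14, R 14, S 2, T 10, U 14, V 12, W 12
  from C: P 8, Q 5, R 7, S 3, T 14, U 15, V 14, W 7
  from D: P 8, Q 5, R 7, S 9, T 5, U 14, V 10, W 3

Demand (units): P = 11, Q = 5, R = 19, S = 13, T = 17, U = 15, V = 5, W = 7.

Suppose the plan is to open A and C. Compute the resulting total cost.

Each township is assigned to its cheapest site among the open ones.
{A, C}: P→A 3·11=33, Q→C 5·5=25, R→A 4·19=76, S→A 3·13=39, T→A 4·17=68, U→A 5·15=75, V→A 11·5=55, W→A 6·7=42. Service 413; fixed 548; total 961.

Total cost: 961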